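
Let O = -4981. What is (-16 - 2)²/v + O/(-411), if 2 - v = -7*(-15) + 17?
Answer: 38713/4110 ≈ 9.4192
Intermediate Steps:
v = -120 (v = 2 - (-7*(-15) + 17) = 2 - (105 + 17) = 2 - 1*122 = 2 - 122 = -120)
(-16 - 2)²/v + O/(-411) = (-16 - 2)²/(-120) - 4981/(-411) = (-18)²*(-1/120) - 4981*(-1/411) = 324*(-1/120) + 4981/411 = -27/10 + 4981/411 = 38713/4110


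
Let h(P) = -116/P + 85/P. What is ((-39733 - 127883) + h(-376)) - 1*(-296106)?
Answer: 48312271/376 ≈ 1.2849e+5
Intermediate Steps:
h(P) = -31/P
((-39733 - 127883) + h(-376)) - 1*(-296106) = ((-39733 - 127883) - 31/(-376)) - 1*(-296106) = (-167616 - 31*(-1/376)) + 296106 = (-167616 + 31/376) + 296106 = -63023585/376 + 296106 = 48312271/376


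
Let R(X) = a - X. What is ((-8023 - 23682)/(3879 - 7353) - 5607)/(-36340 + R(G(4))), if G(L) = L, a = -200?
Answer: 19447013/126953856 ≈ 0.15318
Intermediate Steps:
R(X) = -200 - X
((-8023 - 23682)/(3879 - 7353) - 5607)/(-36340 + R(G(4))) = ((-8023 - 23682)/(3879 - 7353) - 5607)/(-36340 + (-200 - 1*4)) = (-31705/(-3474) - 5607)/(-36340 + (-200 - 4)) = (-31705*(-1/3474) - 5607)/(-36340 - 204) = (31705/3474 - 5607)/(-36544) = -19447013/3474*(-1/36544) = 19447013/126953856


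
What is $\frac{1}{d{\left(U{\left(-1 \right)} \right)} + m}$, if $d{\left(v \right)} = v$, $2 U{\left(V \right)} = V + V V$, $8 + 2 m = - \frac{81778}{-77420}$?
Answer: $- \frac{77420}{268791} \approx -0.28803$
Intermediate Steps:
$m = - \frac{268791}{77420}$ ($m = -4 + \frac{\left(-81778\right) \frac{1}{-77420}}{2} = -4 + \frac{\left(-81778\right) \left(- \frac{1}{77420}\right)}{2} = -4 + \frac{1}{2} \cdot \frac{40889}{38710} = -4 + \frac{40889}{77420} = - \frac{268791}{77420} \approx -3.4719$)
$U{\left(V \right)} = \frac{V}{2} + \frac{V^{2}}{2}$ ($U{\left(V \right)} = \frac{V + V V}{2} = \frac{V + V^{2}}{2} = \frac{V}{2} + \frac{V^{2}}{2}$)
$\frac{1}{d{\left(U{\left(-1 \right)} \right)} + m} = \frac{1}{\frac{1}{2} \left(-1\right) \left(1 - 1\right) - \frac{268791}{77420}} = \frac{1}{\frac{1}{2} \left(-1\right) 0 - \frac{268791}{77420}} = \frac{1}{0 - \frac{268791}{77420}} = \frac{1}{- \frac{268791}{77420}} = - \frac{77420}{268791}$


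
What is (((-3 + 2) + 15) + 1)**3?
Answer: 3375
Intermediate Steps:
(((-3 + 2) + 15) + 1)**3 = ((-1 + 15) + 1)**3 = (14 + 1)**3 = 15**3 = 3375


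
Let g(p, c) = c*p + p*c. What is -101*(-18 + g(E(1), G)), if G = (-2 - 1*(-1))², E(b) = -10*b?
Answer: 3838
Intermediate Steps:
E(b) = -10*b
G = 1 (G = (-2 + 1)² = (-1)² = 1)
g(p, c) = 2*c*p (g(p, c) = c*p + c*p = 2*c*p)
-101*(-18 + g(E(1), G)) = -101*(-18 + 2*1*(-10*1)) = -101*(-18 + 2*1*(-10)) = -101*(-18 - 20) = -101*(-38) = 3838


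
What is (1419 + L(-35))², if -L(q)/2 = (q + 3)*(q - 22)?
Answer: 4968441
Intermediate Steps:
L(q) = -2*(-22 + q)*(3 + q) (L(q) = -2*(q + 3)*(q - 22) = -2*(3 + q)*(-22 + q) = -2*(-22 + q)*(3 + q))
(1419 + L(-35))² = (1419 + (132 - 2*(-35)² + 38*(-35)))² = (1419 + (132 - 2*1225 - 1330))² = (1419 + (132 - 2450 - 1330))² = (1419 - 3648)² = (-2229)² = 4968441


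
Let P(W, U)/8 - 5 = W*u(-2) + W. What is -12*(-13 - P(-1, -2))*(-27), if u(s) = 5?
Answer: -1620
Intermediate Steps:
P(W, U) = 40 + 48*W (P(W, U) = 40 + 8*(W*5 + W) = 40 + 8*(5*W + W) = 40 + 8*(6*W) = 40 + 48*W)
-12*(-13 - P(-1, -2))*(-27) = -12*(-13 - (40 + 48*(-1)))*(-27) = -12*(-13 - (40 - 48))*(-27) = -12*(-13 - 1*(-8))*(-27) = -12*(-13 + 8)*(-27) = -12*(-5)*(-27) = 60*(-27) = -1620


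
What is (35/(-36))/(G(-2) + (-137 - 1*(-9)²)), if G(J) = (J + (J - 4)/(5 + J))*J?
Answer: 1/216 ≈ 0.0046296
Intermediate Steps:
G(J) = J*(J + (-4 + J)/(5 + J)) (G(J) = (J + (-4 + J)/(5 + J))*J = J*(J + (-4 + J)/(5 + J)))
(35/(-36))/(G(-2) + (-137 - 1*(-9)²)) = (35/(-36))/(-2*(-4 + (-2)² + 6*(-2))/(5 - 2) + (-137 - 1*(-9)²)) = (35*(-1/36))/(-2*(-4 + 4 - 12)/3 + (-137 - 1*81)) = -35/36/(-2*⅓*(-12) + (-137 - 81)) = -35/36/(8 - 218) = -35/36/(-210) = -1/210*(-35/36) = 1/216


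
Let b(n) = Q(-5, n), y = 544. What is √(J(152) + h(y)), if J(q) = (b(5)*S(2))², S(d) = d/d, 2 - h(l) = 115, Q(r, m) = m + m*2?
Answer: 4*√7 ≈ 10.583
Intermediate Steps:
Q(r, m) = 3*m (Q(r, m) = m + 2*m = 3*m)
b(n) = 3*n
h(l) = -113 (h(l) = 2 - 1*115 = 2 - 115 = -113)
S(d) = 1
J(q) = 225 (J(q) = ((3*5)*1)² = (15*1)² = 15² = 225)
√(J(152) + h(y)) = √(225 - 113) = √112 = 4*√7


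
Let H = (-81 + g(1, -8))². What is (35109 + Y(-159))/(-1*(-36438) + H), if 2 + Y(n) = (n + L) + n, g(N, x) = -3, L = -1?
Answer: 5798/7249 ≈ 0.79983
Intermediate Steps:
H = 7056 (H = (-81 - 3)² = (-84)² = 7056)
Y(n) = -3 + 2*n (Y(n) = -2 + ((n - 1) + n) = -2 + ((-1 + n) + n) = -2 + (-1 + 2*n) = -3 + 2*n)
(35109 + Y(-159))/(-1*(-36438) + H) = (35109 + (-3 + 2*(-159)))/(-1*(-36438) + 7056) = (35109 + (-3 - 318))/(36438 + 7056) = (35109 - 321)/43494 = 34788*(1/43494) = 5798/7249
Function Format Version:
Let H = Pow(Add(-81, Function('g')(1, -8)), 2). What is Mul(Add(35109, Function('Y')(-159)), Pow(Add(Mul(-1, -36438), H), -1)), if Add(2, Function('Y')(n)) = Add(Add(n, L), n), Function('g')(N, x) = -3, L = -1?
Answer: Rational(5798, 7249) ≈ 0.79983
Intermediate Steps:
H = 7056 (H = Pow(Add(-81, -3), 2) = Pow(-84, 2) = 7056)
Function('Y')(n) = Add(-3, Mul(2, n)) (Function('Y')(n) = Add(-2, Add(Add(n, -1), n)) = Add(-2, Add(Add(-1, n), n)) = Add(-2, Add(-1, Mul(2, n))) = Add(-3, Mul(2, n)))
Mul(Add(35109, Function('Y')(-159)), Pow(Add(Mul(-1, -36438), H), -1)) = Mul(Add(35109, Add(-3, Mul(2, -159))), Pow(Add(Mul(-1, -36438), 7056), -1)) = Mul(Add(35109, Add(-3, -318)), Pow(Add(36438, 7056), -1)) = Mul(Add(35109, -321), Pow(43494, -1)) = Mul(34788, Rational(1, 43494)) = Rational(5798, 7249)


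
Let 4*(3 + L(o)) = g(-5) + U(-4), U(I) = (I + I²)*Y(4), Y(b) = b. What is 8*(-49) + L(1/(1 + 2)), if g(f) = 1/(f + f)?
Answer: -15321/40 ≈ -383.02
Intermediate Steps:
g(f) = 1/(2*f)
U(I) = 4*I + 4*I² (U(I) = (I + I²)*4 = 4*I + 4*I²)
L(o) = 359/40 (L(o) = -3 + ((½)/(-5) + 4*(-4)*(1 - 4))/4 = -3 + ((½)*(-⅕) + 4*(-4)*(-3))/4 = -3 + (-⅒ + 48)/4 = -3 + (¼)*(479/10) = -3 + 479/40 = 359/40)
8*(-49) + L(1/(1 + 2)) = 8*(-49) + 359/40 = -392 + 359/40 = -15321/40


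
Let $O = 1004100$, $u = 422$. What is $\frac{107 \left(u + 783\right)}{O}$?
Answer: $\frac{25787}{200820} \approx 0.12841$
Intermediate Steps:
$\frac{107 \left(u + 783\right)}{O} = \frac{107 \left(422 + 783\right)}{1004100} = 107 \cdot 1205 \cdot \frac{1}{1004100} = 128935 \cdot \frac{1}{1004100} = \frac{25787}{200820}$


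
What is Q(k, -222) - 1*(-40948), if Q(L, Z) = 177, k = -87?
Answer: 41125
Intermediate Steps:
Q(k, -222) - 1*(-40948) = 177 - 1*(-40948) = 177 + 40948 = 41125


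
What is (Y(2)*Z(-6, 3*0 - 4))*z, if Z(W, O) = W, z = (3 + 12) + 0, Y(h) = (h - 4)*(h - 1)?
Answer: 180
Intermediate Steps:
Y(h) = (-1 + h)*(-4 + h) (Y(h) = (-4 + h)*(-1 + h) = (-1 + h)*(-4 + h))
z = 15 (z = 15 + 0 = 15)
(Y(2)*Z(-6, 3*0 - 4))*z = ((4 + 2² - 5*2)*(-6))*15 = ((4 + 4 - 10)*(-6))*15 = -2*(-6)*15 = 12*15 = 180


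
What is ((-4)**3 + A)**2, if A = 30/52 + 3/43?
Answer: 5016747241/1249924 ≈ 4013.6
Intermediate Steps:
A = 723/1118 (A = 30*(1/52) + 3*(1/43) = 15/26 + 3/43 = 723/1118 ≈ 0.64669)
((-4)**3 + A)**2 = ((-4)**3 + 723/1118)**2 = (-64 + 723/1118)**2 = (-70829/1118)**2 = 5016747241/1249924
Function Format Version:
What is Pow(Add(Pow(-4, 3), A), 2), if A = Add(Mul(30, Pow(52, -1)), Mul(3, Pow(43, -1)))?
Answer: Rational(5016747241, 1249924) ≈ 4013.6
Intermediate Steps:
A = Rational(723, 1118) (A = Add(Mul(30, Rational(1, 52)), Mul(3, Rational(1, 43))) = Add(Rational(15, 26), Rational(3, 43)) = Rational(723, 1118) ≈ 0.64669)
Pow(Add(Pow(-4, 3), A), 2) = Pow(Add(Pow(-4, 3), Rational(723, 1118)), 2) = Pow(Add(-64, Rational(723, 1118)), 2) = Pow(Rational(-70829, 1118), 2) = Rational(5016747241, 1249924)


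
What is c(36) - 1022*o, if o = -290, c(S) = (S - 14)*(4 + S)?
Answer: 297260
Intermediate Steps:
c(S) = (-14 + S)*(4 + S)
c(36) - 1022*o = (-56 + 36² - 10*36) - 1022*(-290) = (-56 + 1296 - 360) + 296380 = 880 + 296380 = 297260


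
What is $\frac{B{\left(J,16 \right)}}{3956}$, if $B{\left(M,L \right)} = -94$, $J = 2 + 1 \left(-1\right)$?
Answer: $- \frac{47}{1978} \approx -0.023761$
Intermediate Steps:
$J = 1$ ($J = 2 - 1 = 1$)
$\frac{B{\left(J,16 \right)}}{3956} = - \frac{94}{3956} = \left(-94\right) \frac{1}{3956} = - \frac{47}{1978}$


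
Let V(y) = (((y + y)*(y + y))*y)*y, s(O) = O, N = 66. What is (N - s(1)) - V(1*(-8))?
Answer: -16319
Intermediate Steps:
V(y) = 4*y⁴ (V(y) = (((2*y)*(2*y))*y)*y = ((4*y²)*y)*y = (4*y³)*y = 4*y⁴)
(N - s(1)) - V(1*(-8)) = (66 - 1*1) - 4*(1*(-8))⁴ = (66 - 1) - 4*(-8)⁴ = 65 - 4*4096 = 65 - 1*16384 = 65 - 16384 = -16319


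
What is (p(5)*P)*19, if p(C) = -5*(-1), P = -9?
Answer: -855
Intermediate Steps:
p(C) = 5
(p(5)*P)*19 = (5*(-9))*19 = -45*19 = -855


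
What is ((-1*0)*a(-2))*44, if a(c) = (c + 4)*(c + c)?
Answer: 0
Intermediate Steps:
a(c) = 2*c*(4 + c) (a(c) = (4 + c)*(2*c) = 2*c*(4 + c))
((-1*0)*a(-2))*44 = ((-1*0)*(2*(-2)*(4 - 2)))*44 = (0*(2*(-2)*2))*44 = (0*(-8))*44 = 0*44 = 0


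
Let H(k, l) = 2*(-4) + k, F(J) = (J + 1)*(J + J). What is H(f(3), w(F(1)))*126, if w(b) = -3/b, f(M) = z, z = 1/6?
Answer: -987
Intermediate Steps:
z = ⅙ ≈ 0.16667
f(M) = ⅙
F(J) = 2*J*(1 + J) (F(J) = (1 + J)*(2*J) = 2*J*(1 + J))
H(k, l) = -8 + k
H(f(3), w(F(1)))*126 = (-8 + ⅙)*126 = -47/6*126 = -987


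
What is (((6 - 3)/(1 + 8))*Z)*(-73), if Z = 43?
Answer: -3139/3 ≈ -1046.3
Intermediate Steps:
(((6 - 3)/(1 + 8))*Z)*(-73) = (((6 - 3)/(1 + 8))*43)*(-73) = ((3/9)*43)*(-73) = ((3*(⅑))*43)*(-73) = ((⅓)*43)*(-73) = (43/3)*(-73) = -3139/3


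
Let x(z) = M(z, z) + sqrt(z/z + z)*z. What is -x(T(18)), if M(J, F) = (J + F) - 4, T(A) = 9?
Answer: -14 - 9*sqrt(10) ≈ -42.461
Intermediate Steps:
M(J, F) = -4 + F + J (M(J, F) = (F + J) - 4 = -4 + F + J)
x(z) = -4 + 2*z + z*sqrt(1 + z) (x(z) = (-4 + z + z) + sqrt(z/z + z)*z = (-4 + 2*z) + sqrt(1 + z)*z = (-4 + 2*z) + z*sqrt(1 + z) = -4 + 2*z + z*sqrt(1 + z))
-x(T(18)) = -(-4 + 2*9 + 9*sqrt(1 + 9)) = -(-4 + 18 + 9*sqrt(10)) = -(14 + 9*sqrt(10)) = -14 - 9*sqrt(10)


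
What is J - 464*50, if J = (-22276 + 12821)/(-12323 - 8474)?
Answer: -482480945/20797 ≈ -23200.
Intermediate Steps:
J = 9455/20797 (J = -9455/(-20797) = -9455*(-1/20797) = 9455/20797 ≈ 0.45463)
J - 464*50 = 9455/20797 - 464*50 = 9455/20797 - 23200 = -482480945/20797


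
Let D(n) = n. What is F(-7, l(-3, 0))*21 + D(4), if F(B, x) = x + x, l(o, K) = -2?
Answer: -80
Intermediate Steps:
F(B, x) = 2*x
F(-7, l(-3, 0))*21 + D(4) = (2*(-2))*21 + 4 = -4*21 + 4 = -84 + 4 = -80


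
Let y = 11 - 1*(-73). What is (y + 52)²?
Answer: 18496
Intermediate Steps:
y = 84 (y = 11 + 73 = 84)
(y + 52)² = (84 + 52)² = 136² = 18496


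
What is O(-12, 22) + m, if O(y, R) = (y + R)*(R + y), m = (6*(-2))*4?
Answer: 52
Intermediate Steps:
m = -48 (m = -12*4 = -48)
O(y, R) = (R + y)**2 (O(y, R) = (R + y)*(R + y) = (R + y)**2)
O(-12, 22) + m = (22 - 12)**2 - 48 = 10**2 - 48 = 100 - 48 = 52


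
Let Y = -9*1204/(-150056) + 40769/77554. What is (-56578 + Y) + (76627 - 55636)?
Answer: -25883420430430/727340189 ≈ -35586.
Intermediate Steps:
Y = 434875513/727340189 (Y = -10836*(-1/150056) + 40769*(1/77554) = 2709/37514 + 40769/77554 = 434875513/727340189 ≈ 0.59790)
(-56578 + Y) + (76627 - 55636) = (-56578 + 434875513/727340189) + (76627 - 55636) = -41151018337729/727340189 + 20991 = -25883420430430/727340189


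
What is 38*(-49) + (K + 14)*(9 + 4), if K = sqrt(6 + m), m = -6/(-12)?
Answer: -1680 + 13*sqrt(26)/2 ≈ -1646.9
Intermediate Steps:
m = 1/2 (m = -6*(-1/12) = 1/2 ≈ 0.50000)
K = sqrt(26)/2 (K = sqrt(6 + 1/2) = sqrt(13/2) = sqrt(26)/2 ≈ 2.5495)
38*(-49) + (K + 14)*(9 + 4) = 38*(-49) + (sqrt(26)/2 + 14)*(9 + 4) = -1862 + (14 + sqrt(26)/2)*13 = -1862 + (182 + 13*sqrt(26)/2) = -1680 + 13*sqrt(26)/2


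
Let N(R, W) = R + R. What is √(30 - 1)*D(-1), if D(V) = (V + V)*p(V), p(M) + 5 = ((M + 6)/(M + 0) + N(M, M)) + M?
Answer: 26*√29 ≈ 140.01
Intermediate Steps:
N(R, W) = 2*R
p(M) = -5 + 3*M + (6 + M)/M (p(M) = -5 + (((M + 6)/(M + 0) + 2*M) + M) = -5 + (((6 + M)/M + 2*M) + M) = -5 + ((2*M + (6 + M)/M) + M) = -5 + (3*M + (6 + M)/M) = -5 + 3*M + (6 + M)/M)
D(V) = 2*V*(-4 + 3*V + 6/V) (D(V) = (V + V)*(-4 + 3*V + 6/V) = (2*V)*(-4 + 3*V + 6/V) = 2*V*(-4 + 3*V + 6/V))
√(30 - 1)*D(-1) = √(30 - 1)*(12 + 2*(-1)*(-4 + 3*(-1))) = √29*(12 + 2*(-1)*(-4 - 3)) = √29*(12 + 2*(-1)*(-7)) = √29*(12 + 14) = √29*26 = 26*√29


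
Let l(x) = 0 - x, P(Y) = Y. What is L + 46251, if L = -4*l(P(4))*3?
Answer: 46299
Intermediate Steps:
l(x) = -x
L = 48 (L = -(-4)*4*3 = -4*(-4)*3 = 16*3 = 48)
L + 46251 = 48 + 46251 = 46299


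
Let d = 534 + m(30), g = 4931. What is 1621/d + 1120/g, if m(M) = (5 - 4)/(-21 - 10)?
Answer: 266327041/81622843 ≈ 3.2629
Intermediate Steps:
m(M) = -1/31 (m(M) = 1/(-31) = 1*(-1/31) = -1/31)
d = 16553/31 (d = 534 - 1/31 = 16553/31 ≈ 533.97)
1621/d + 1120/g = 1621/(16553/31) + 1120/4931 = 1621*(31/16553) + 1120*(1/4931) = 50251/16553 + 1120/4931 = 266327041/81622843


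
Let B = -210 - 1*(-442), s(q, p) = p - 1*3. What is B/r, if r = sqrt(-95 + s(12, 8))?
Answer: -116*I*sqrt(10)/15 ≈ -24.455*I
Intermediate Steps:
s(q, p) = -3 + p (s(q, p) = p - 3 = -3 + p)
r = 3*I*sqrt(10) (r = sqrt(-95 + (-3 + 8)) = sqrt(-95 + 5) = sqrt(-90) = 3*I*sqrt(10) ≈ 9.4868*I)
B = 232 (B = -210 + 442 = 232)
B/r = 232/((3*I*sqrt(10))) = 232*(-I*sqrt(10)/30) = -116*I*sqrt(10)/15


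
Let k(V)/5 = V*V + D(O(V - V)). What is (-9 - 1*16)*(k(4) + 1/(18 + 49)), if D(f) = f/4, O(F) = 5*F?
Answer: -134025/67 ≈ -2000.4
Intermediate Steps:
D(f) = f/4 (D(f) = f*(1/4) = f/4)
k(V) = 5*V**2 (k(V) = 5*(V*V + (5*(V - V))/4) = 5*(V**2 + (5*0)/4) = 5*(V**2 + (1/4)*0) = 5*(V**2 + 0) = 5*V**2)
(-9 - 1*16)*(k(4) + 1/(18 + 49)) = (-9 - 1*16)*(5*4**2 + 1/(18 + 49)) = (-9 - 16)*(5*16 + 1/67) = -25*(80 + 1/67) = -25*5361/67 = -134025/67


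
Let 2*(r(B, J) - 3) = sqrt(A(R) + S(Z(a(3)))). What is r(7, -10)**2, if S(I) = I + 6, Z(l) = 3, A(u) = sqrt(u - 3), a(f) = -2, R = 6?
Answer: (6 + sqrt(9 + sqrt(3)))**2/4 ≈ 21.511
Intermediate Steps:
A(u) = sqrt(-3 + u)
S(I) = 6 + I
r(B, J) = 3 + sqrt(9 + sqrt(3))/2 (r(B, J) = 3 + sqrt(sqrt(-3 + 6) + (6 + 3))/2 = 3 + sqrt(sqrt(3) + 9)/2 = 3 + sqrt(9 + sqrt(3))/2)
r(7, -10)**2 = (3 + sqrt(9 + sqrt(3))/2)**2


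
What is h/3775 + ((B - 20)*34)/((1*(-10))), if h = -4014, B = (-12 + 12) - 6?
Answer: 329696/3775 ≈ 87.337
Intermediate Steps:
B = -6 (B = 0 - 6 = -6)
h/3775 + ((B - 20)*34)/((1*(-10))) = -4014/3775 + ((-6 - 20)*34)/((1*(-10))) = -4014*1/3775 - 26*34/(-10) = -4014/3775 - 884*(-1/10) = -4014/3775 + 442/5 = 329696/3775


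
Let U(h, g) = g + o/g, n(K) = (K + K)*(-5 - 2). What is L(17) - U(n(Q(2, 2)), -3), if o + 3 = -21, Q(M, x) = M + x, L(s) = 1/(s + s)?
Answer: -169/34 ≈ -4.9706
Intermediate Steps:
L(s) = 1/(2*s)
n(K) = -14*K (n(K) = (2*K)*(-7) = -14*K)
o = -24 (o = -3 - 21 = -24)
U(h, g) = g - 24/g
L(17) - U(n(Q(2, 2)), -3) = (½)/17 - (-3 - 24/(-3)) = (½)*(1/17) - (-3 - 24*(-⅓)) = 1/34 - (-3 + 8) = 1/34 - 1*5 = 1/34 - 5 = -169/34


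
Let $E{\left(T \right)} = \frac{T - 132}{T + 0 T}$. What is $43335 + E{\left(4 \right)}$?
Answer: $43303$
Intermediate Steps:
$E{\left(T \right)} = \frac{-132 + T}{T}$ ($E{\left(T \right)} = \frac{-132 + T}{T + 0} = \frac{-132 + T}{T}$)
$43335 + E{\left(4 \right)} = 43335 + \frac{-132 + 4}{4} = 43335 + \frac{1}{4} \left(-128\right) = 43335 - 32 = 43303$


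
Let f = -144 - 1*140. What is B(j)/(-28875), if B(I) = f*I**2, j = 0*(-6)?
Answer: 0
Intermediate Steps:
f = -284 (f = -144 - 140 = -284)
j = 0
B(I) = -284*I**2
B(j)/(-28875) = -284*0**2/(-28875) = -284*0*(-1/28875) = 0*(-1/28875) = 0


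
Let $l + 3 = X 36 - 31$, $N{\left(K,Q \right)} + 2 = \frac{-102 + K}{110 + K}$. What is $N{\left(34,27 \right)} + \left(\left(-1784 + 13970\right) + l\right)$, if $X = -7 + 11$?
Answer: $\frac{442567}{36} \approx 12294.0$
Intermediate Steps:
$X = 4$
$N{\left(K,Q \right)} = -2 + \frac{-102 + K}{110 + K}$
$l = 110$ ($l = -3 + \left(4 \cdot 36 - 31\right) = -3 + \left(144 - 31\right) = -3 + 113 = 110$)
$N{\left(34,27 \right)} + \left(\left(-1784 + 13970\right) + l\right) = \frac{-322 - 34}{110 + 34} + \left(\left(-1784 + 13970\right) + 110\right) = \frac{-322 - 34}{144} + \left(12186 + 110\right) = \frac{1}{144} \left(-356\right) + 12296 = - \frac{89}{36} + 12296 = \frac{442567}{36}$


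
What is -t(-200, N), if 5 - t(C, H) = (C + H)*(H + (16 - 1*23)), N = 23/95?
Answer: 12138109/9025 ≈ 1344.9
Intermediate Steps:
N = 23/95 (N = 23*(1/95) = 23/95 ≈ 0.24211)
t(C, H) = 5 - (-7 + H)*(C + H) (t(C, H) = 5 - (C + H)*(H + (16 - 1*23)) = 5 - (C + H)*(H + (16 - 23)) = 5 - (C + H)*(H - 7) = 5 - (C + H)*(-7 + H) = 5 - (-7 + H)*(C + H))
-t(-200, N) = -(5 - (23/95)**2 + 7*(-200) + 7*(23/95) - 1*(-200)*23/95) = -(5 - 1*529/9025 - 1400 + 161/95 + 920/19) = -(5 - 529/9025 - 1400 + 161/95 + 920/19) = -1*(-12138109/9025) = 12138109/9025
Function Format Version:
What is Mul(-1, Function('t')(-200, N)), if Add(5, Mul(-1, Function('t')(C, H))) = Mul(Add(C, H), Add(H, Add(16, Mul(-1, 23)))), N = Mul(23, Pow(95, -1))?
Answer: Rational(12138109, 9025) ≈ 1344.9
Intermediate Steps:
N = Rational(23, 95) (N = Mul(23, Rational(1, 95)) = Rational(23, 95) ≈ 0.24211)
Function('t')(C, H) = Add(5, Mul(-1, Add(-7, H), Add(C, H))) (Function('t')(C, H) = Add(5, Mul(-1, Mul(Add(C, H), Add(H, Add(16, Mul(-1, 23)))))) = Add(5, Mul(-1, Mul(Add(C, H), Add(H, Add(16, -23))))) = Add(5, Mul(-1, Mul(Add(C, H), Add(H, -7)))) = Add(5, Mul(-1, Mul(Add(C, H), Add(-7, H)))) = Add(5, Mul(-1, Mul(Add(-7, H), Add(C, H)))) = Add(5, Mul(-1, Add(-7, H), Add(C, H))))
Mul(-1, Function('t')(-200, N)) = Mul(-1, Add(5, Mul(-1, Pow(Rational(23, 95), 2)), Mul(7, -200), Mul(7, Rational(23, 95)), Mul(-1, -200, Rational(23, 95)))) = Mul(-1, Add(5, Mul(-1, Rational(529, 9025)), -1400, Rational(161, 95), Rational(920, 19))) = Mul(-1, Add(5, Rational(-529, 9025), -1400, Rational(161, 95), Rational(920, 19))) = Mul(-1, Rational(-12138109, 9025)) = Rational(12138109, 9025)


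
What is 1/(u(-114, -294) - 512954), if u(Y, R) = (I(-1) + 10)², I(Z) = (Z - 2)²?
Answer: -1/512593 ≈ -1.9509e-6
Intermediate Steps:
I(Z) = (-2 + Z)²
u(Y, R) = 361 (u(Y, R) = ((-2 - 1)² + 10)² = ((-3)² + 10)² = (9 + 10)² = 19² = 361)
1/(u(-114, -294) - 512954) = 1/(361 - 512954) = 1/(-512593) = -1/512593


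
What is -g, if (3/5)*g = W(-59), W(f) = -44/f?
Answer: -220/177 ≈ -1.2429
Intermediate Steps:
g = 220/177 (g = 5*(-44/(-59))/3 = 5*(-44*(-1/59))/3 = (5/3)*(44/59) = 220/177 ≈ 1.2429)
-g = -1*220/177 = -220/177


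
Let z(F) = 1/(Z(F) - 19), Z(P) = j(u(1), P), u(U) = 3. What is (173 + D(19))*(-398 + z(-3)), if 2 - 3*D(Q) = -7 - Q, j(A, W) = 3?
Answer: -1161281/16 ≈ -72580.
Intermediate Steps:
D(Q) = 3 + Q/3 (D(Q) = ⅔ - (-7 - Q)/3 = ⅔ + (7/3 + Q/3) = 3 + Q/3)
Z(P) = 3
z(F) = -1/16 (z(F) = 1/(3 - 19) = 1/(-16) = -1/16)
(173 + D(19))*(-398 + z(-3)) = (173 + (3 + (⅓)*19))*(-398 - 1/16) = (173 + (3 + 19/3))*(-6369/16) = (173 + 28/3)*(-6369/16) = (547/3)*(-6369/16) = -1161281/16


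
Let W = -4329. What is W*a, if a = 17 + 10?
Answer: -116883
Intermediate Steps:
a = 27
W*a = -4329*27 = -116883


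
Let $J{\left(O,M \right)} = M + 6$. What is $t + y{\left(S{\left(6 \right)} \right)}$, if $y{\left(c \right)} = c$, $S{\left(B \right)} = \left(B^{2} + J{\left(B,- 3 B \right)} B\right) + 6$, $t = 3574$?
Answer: $3544$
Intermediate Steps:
$J{\left(O,M \right)} = 6 + M$
$S{\left(B \right)} = 6 + B^{2} + B \left(6 - 3 B\right)$ ($S{\left(B \right)} = \left(B^{2} + \left(6 - 3 B\right) B\right) + 6 = \left(B^{2} + B \left(6 - 3 B\right)\right) + 6 = 6 + B^{2} + B \left(6 - 3 B\right)$)
$t + y{\left(S{\left(6 \right)} \right)} = 3574 + \left(6 - 2 \cdot 6^{2} + 6 \cdot 6\right) = 3574 + \left(6 - 72 + 36\right) = 3574 - 30 = 3544$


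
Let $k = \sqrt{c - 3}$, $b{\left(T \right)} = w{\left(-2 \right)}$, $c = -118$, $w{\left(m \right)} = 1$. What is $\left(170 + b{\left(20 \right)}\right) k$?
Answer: $1881 i \approx 1881.0 i$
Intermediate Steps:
$b{\left(T \right)} = 1$
$k = 11 i$ ($k = \sqrt{-118 - 3} = \sqrt{-121} = 11 i \approx 11.0 i$)
$\left(170 + b{\left(20 \right)}\right) k = \left(170 + 1\right) 11 i = 171 \cdot 11 i = 1881 i$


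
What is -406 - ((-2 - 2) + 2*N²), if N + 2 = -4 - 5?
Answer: -644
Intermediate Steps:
N = -11 (N = -2 + (-4 - 5) = -2 - 9 = -11)
-406 - ((-2 - 2) + 2*N²) = -406 - ((-2 - 2) + 2*(-11)²) = -406 - (-4 + 2*121) = -406 - (-4 + 242) = -406 - 1*238 = -406 - 238 = -644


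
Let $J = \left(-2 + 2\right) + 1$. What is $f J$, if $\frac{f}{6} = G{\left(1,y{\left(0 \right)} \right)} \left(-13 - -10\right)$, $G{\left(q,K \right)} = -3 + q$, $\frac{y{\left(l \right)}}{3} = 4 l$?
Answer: $36$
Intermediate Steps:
$y{\left(l \right)} = 12 l$ ($y{\left(l \right)} = 3 \cdot 4 l = 12 l$)
$J = 1$ ($J = 0 + 1 = 1$)
$f = 36$ ($f = 6 \left(-3 + 1\right) \left(-13 - -10\right) = 6 \left(- 2 \left(-13 + 10\right)\right) = 6 \left(\left(-2\right) \left(-3\right)\right) = 6 \cdot 6 = 36$)
$f J = 36 \cdot 1 = 36$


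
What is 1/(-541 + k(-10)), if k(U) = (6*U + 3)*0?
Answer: -1/541 ≈ -0.0018484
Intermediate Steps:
k(U) = 0 (k(U) = (3 + 6*U)*0 = 0)
1/(-541 + k(-10)) = 1/(-541 + 0) = 1/(-541) = -1/541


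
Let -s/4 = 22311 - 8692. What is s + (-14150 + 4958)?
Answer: -63668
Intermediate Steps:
s = -54476 (s = -4*(22311 - 8692) = -4*13619 = -54476)
s + (-14150 + 4958) = -54476 + (-14150 + 4958) = -54476 - 9192 = -63668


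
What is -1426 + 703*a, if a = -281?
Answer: -198969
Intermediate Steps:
-1426 + 703*a = -1426 + 703*(-281) = -1426 - 197543 = -198969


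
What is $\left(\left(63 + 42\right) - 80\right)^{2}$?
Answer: $625$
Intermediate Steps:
$\left(\left(63 + 42\right) - 80\right)^{2} = \left(105 - 80\right)^{2} = 25^{2} = 625$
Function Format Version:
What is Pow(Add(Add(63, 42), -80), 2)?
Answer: 625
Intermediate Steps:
Pow(Add(Add(63, 42), -80), 2) = Pow(Add(105, -80), 2) = Pow(25, 2) = 625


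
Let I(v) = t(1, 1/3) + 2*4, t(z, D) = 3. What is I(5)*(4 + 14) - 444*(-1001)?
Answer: 444642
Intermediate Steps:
I(v) = 11 (I(v) = 3 + 2*4 = 3 + 8 = 11)
I(5)*(4 + 14) - 444*(-1001) = 11*(4 + 14) - 444*(-1001) = 11*18 + 444444 = 198 + 444444 = 444642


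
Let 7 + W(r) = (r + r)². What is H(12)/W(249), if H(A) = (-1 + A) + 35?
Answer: 46/247997 ≈ 0.00018549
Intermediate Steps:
H(A) = 34 + A
W(r) = -7 + 4*r² (W(r) = -7 + (r + r)² = -7 + (2*r)² = -7 + 4*r²)
H(12)/W(249) = (34 + 12)/(-7 + 4*249²) = 46/(-7 + 4*62001) = 46/(-7 + 248004) = 46/247997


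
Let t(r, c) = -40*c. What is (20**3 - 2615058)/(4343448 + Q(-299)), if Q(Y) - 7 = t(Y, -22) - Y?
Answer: -1303529/2172317 ≈ -0.60006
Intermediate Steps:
Q(Y) = 887 - Y (Q(Y) = 7 + (-40*(-22) - Y) = 7 + (880 - Y) = 887 - Y)
(20**3 - 2615058)/(4343448 + Q(-299)) = (20**3 - 2615058)/(4343448 + (887 - 1*(-299))) = (8000 - 2615058)/(4343448 + (887 + 299)) = -2607058/(4343448 + 1186) = -2607058/4344634 = -2607058*1/4344634 = -1303529/2172317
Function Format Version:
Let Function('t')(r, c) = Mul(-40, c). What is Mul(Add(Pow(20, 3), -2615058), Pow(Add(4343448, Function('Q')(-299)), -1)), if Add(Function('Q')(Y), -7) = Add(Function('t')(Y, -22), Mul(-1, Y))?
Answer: Rational(-1303529, 2172317) ≈ -0.60006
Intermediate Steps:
Function('Q')(Y) = Add(887, Mul(-1, Y)) (Function('Q')(Y) = Add(7, Add(Mul(-40, -22), Mul(-1, Y))) = Add(7, Add(880, Mul(-1, Y))) = Add(887, Mul(-1, Y)))
Mul(Add(Pow(20, 3), -2615058), Pow(Add(4343448, Function('Q')(-299)), -1)) = Mul(Add(Pow(20, 3), -2615058), Pow(Add(4343448, Add(887, Mul(-1, -299))), -1)) = Mul(Add(8000, -2615058), Pow(Add(4343448, Add(887, 299)), -1)) = Mul(-2607058, Pow(Add(4343448, 1186), -1)) = Mul(-2607058, Pow(4344634, -1)) = Mul(-2607058, Rational(1, 4344634)) = Rational(-1303529, 2172317)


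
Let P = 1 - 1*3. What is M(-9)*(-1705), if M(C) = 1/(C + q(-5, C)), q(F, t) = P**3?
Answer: 1705/17 ≈ 100.29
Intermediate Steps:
P = -2 (P = 1 - 3 = -2)
q(F, t) = -8 (q(F, t) = (-2)**3 = -8)
M(C) = 1/(-8 + C) (M(C) = 1/(C - 8) = 1/(-8 + C))
M(-9)*(-1705) = -1705/(-8 - 9) = -1705/(-17) = -1/17*(-1705) = 1705/17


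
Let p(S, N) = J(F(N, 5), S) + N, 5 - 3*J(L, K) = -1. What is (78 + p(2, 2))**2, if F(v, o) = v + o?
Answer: 6724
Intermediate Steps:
F(v, o) = o + v
J(L, K) = 2 (J(L, K) = 5/3 - 1/3*(-1) = 5/3 + 1/3 = 2)
p(S, N) = 2 + N
(78 + p(2, 2))**2 = (78 + (2 + 2))**2 = (78 + 4)**2 = 82**2 = 6724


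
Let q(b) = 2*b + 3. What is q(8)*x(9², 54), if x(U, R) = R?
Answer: 1026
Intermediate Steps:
q(b) = 3 + 2*b
q(8)*x(9², 54) = (3 + 2*8)*54 = (3 + 16)*54 = 19*54 = 1026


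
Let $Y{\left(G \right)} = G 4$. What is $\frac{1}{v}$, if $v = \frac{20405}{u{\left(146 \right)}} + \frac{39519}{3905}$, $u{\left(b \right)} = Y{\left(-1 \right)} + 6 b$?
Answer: $\frac{3405160}{114142093} \approx 0.029833$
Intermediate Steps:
$Y{\left(G \right)} = 4 G$
$u{\left(b \right)} = -4 + 6 b$ ($u{\left(b \right)} = 4 \left(-1\right) + 6 b = -4 + 6 b$)
$v = \frac{114142093}{3405160}$ ($v = \frac{20405}{-4 + 6 \cdot 146} + \frac{39519}{3905} = \frac{20405}{-4 + 876} + 39519 \cdot \frac{1}{3905} = \frac{20405}{872} + \frac{39519}{3905} = \frac{114142093}{3405160} \approx 33.52$)
$\frac{1}{v} = \frac{1}{\frac{114142093}{3405160}} = \frac{3405160}{114142093}$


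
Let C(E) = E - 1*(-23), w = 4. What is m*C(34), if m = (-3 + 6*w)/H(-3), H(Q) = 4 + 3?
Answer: 171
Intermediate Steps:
H(Q) = 7
C(E) = 23 + E (C(E) = E + 23 = 23 + E)
m = 3 (m = (-3 + 6*4)/7 = (-3 + 24)*(⅐) = 21*(⅐) = 3)
m*C(34) = 3*(23 + 34) = 3*57 = 171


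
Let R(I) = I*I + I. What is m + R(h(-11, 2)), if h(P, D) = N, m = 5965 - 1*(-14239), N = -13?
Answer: 20360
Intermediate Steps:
m = 20204 (m = 5965 + 14239 = 20204)
h(P, D) = -13
R(I) = I + I² (R(I) = I² + I = I + I²)
m + R(h(-11, 2)) = 20204 - 13*(1 - 13) = 20204 - 13*(-12) = 20204 + 156 = 20360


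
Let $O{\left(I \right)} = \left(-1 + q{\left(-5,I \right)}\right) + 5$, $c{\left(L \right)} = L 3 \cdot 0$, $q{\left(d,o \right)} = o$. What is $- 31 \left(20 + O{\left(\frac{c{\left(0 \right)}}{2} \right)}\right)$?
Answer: $-744$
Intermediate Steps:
$c{\left(L \right)} = 0$ ($c{\left(L \right)} = 3 L 0 = 0$)
$O{\left(I \right)} = 4 + I$ ($O{\left(I \right)} = \left(-1 + I\right) + 5 = 4 + I$)
$- 31 \left(20 + O{\left(\frac{c{\left(0 \right)}}{2} \right)}\right) = - 31 \left(20 + \left(4 + \frac{0}{2}\right)\right) = - 31 \left(20 + \left(4 + 0 \cdot \frac{1}{2}\right)\right) = - 31 \left(20 + \left(4 + 0\right)\right) = - 31 \left(20 + 4\right) = \left(-31\right) 24 = -744$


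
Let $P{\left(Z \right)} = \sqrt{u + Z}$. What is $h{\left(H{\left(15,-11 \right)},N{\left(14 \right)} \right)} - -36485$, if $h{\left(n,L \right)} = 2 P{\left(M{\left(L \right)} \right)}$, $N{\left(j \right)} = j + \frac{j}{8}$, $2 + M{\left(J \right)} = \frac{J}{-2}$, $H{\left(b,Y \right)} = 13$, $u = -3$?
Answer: $36485 + \frac{i \sqrt{206}}{2} \approx 36485.0 + 7.1764 i$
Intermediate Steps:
$M{\left(J \right)} = -2 - \frac{J}{2}$ ($M{\left(J \right)} = -2 + \frac{J}{-2} = -2 + J \left(- \frac{1}{2}\right) = -2 - \frac{J}{2}$)
$P{\left(Z \right)} = \sqrt{-3 + Z}$
$N{\left(j \right)} = \frac{9 j}{8}$ ($N{\left(j \right)} = j + j \frac{1}{8} = j + \frac{j}{8} = \frac{9 j}{8}$)
$h{\left(n,L \right)} = 2 \sqrt{-5 - \frac{L}{2}}$ ($h{\left(n,L \right)} = 2 \sqrt{-3 - \left(2 + \frac{L}{2}\right)} = 2 \sqrt{-5 - \frac{L}{2}}$)
$h{\left(H{\left(15,-11 \right)},N{\left(14 \right)} \right)} - -36485 = \sqrt{-20 - 2 \cdot \frac{9}{8} \cdot 14} - -36485 = \sqrt{-20 - \frac{63}{2}} + 36485 = \sqrt{- \frac{103}{2}} + 36485 = \frac{i \sqrt{206}}{2} + 36485 = 36485 + \frac{i \sqrt{206}}{2}$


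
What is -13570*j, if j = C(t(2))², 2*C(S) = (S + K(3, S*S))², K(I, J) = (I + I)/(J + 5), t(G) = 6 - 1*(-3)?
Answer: -78483485925000/3418801 ≈ -2.2956e+7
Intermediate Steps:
t(G) = 9 (t(G) = 6 + 3 = 9)
K(I, J) = 2*I/(5 + J) (K(I, J) = (2*I)/(5 + J) = 2*I/(5 + J))
C(S) = (S + 6/(5 + S²))²/2 (C(S) = (S + 2*3/(5 + S*S))²/2 = (S + 2*3/(5 + S²))²/2 = (S + 6/(5 + S²))²/2)
j = 5783602500/3418801 (j = ((6 + 9*(5 + 9²))²/(2*(5 + 9²)²))² = ((6 + 9*(5 + 81))²/(2*(5 + 81)²))² = ((½)*(6 + 9*86)²/86²)² = ((½)*(1/7396)*(6 + 774)²)² = ((½)*(1/7396)*780²)² = ((½)*(1/7396)*608400)² = (76050/1849)² = 5783602500/3418801 ≈ 1691.7)
-13570*j = -13570*5783602500/3418801 = -78483485925000/3418801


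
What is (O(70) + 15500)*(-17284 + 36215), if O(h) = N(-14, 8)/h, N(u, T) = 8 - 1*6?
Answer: 10270086431/35 ≈ 2.9343e+8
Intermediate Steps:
N(u, T) = 2 (N(u, T) = 8 - 6 = 2)
O(h) = 2/h
(O(70) + 15500)*(-17284 + 36215) = (2/70 + 15500)*(-17284 + 36215) = (2*(1/70) + 15500)*18931 = (1/35 + 15500)*18931 = (542501/35)*18931 = 10270086431/35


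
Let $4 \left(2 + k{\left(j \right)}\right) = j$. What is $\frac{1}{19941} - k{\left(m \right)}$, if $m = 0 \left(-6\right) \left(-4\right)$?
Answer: $\frac{39883}{19941} \approx 2.0$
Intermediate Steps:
$m = 0$ ($m = 0 \left(-4\right) = 0$)
$k{\left(j \right)} = -2 + \frac{j}{4}$
$\frac{1}{19941} - k{\left(m \right)} = \frac{1}{19941} - \left(-2 + \frac{1}{4} \cdot 0\right) = \frac{1}{19941} - \left(-2 + 0\right) = \frac{1}{19941} - -2 = \frac{1}{19941} + 2 = \frac{39883}{19941}$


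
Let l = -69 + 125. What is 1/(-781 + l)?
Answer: -1/725 ≈ -0.0013793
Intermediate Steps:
l = 56
1/(-781 + l) = 1/(-781 + 56) = 1/(-725) = -1/725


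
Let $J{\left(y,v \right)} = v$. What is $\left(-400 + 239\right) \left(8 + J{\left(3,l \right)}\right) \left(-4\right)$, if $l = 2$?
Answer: $6440$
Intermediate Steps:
$\left(-400 + 239\right) \left(8 + J{\left(3,l \right)}\right) \left(-4\right) = \left(-400 + 239\right) \left(8 + 2\right) \left(-4\right) = - 161 \cdot 10 \left(-4\right) = \left(-161\right) \left(-40\right) = 6440$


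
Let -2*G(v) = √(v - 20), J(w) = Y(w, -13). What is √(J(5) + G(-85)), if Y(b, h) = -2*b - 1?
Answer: √(-44 - 2*I*√105)/2 ≈ 0.75321 - 3.4011*I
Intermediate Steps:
Y(b, h) = -1 - 2*b
J(w) = -1 - 2*w
G(v) = -√(-20 + v)/2 (G(v) = -√(v - 20)/2 = -√(-20 + v)/2)
√(J(5) + G(-85)) = √((-1 - 2*5) - √(-20 - 85)/2) = √((-1 - 10) - I*√105/2) = √(-11 - I*√105/2)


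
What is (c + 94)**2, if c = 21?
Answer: 13225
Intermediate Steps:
(c + 94)**2 = (21 + 94)**2 = 115**2 = 13225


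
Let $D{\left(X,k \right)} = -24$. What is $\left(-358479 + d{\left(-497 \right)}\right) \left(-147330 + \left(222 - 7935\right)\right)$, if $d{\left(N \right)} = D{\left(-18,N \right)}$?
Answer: $55583380629$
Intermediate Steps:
$d{\left(N \right)} = -24$
$\left(-358479 + d{\left(-497 \right)}\right) \left(-147330 + \left(222 - 7935\right)\right) = \left(-358479 - 24\right) \left(-147330 + \left(222 - 7935\right)\right) = - 358503 \left(-147330 + \left(222 - 7935\right)\right) = - 358503 \left(-147330 - 7713\right) = \left(-358503\right) \left(-155043\right) = 55583380629$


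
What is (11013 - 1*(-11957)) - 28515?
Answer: -5545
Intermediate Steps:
(11013 - 1*(-11957)) - 28515 = (11013 + 11957) - 28515 = 22970 - 28515 = -5545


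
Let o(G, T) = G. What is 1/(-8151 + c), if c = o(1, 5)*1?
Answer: -1/8150 ≈ -0.00012270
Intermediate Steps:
c = 1 (c = 1*1 = 1)
1/(-8151 + c) = 1/(-8151 + 1) = 1/(-8150) = -1/8150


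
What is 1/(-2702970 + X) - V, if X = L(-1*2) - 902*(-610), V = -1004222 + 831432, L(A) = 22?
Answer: 371969871119/2152728 ≈ 1.7279e+5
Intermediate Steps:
V = -172790
X = 550242 (X = 22 - 902*(-610) = 22 + 550220 = 550242)
1/(-2702970 + X) - V = 1/(-2702970 + 550242) - 1*(-172790) = 1/(-2152728) + 172790 = -1/2152728 + 172790 = 371969871119/2152728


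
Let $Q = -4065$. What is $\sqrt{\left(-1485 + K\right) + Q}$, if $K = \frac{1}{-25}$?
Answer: $\frac{i \sqrt{138751}}{5} \approx 74.499 i$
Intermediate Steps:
$K = - \frac{1}{25} \approx -0.04$
$\sqrt{\left(-1485 + K\right) + Q} = \sqrt{\left(-1485 - \frac{1}{25}\right) - 4065} = \sqrt{- \frac{37126}{25} - 4065} = \sqrt{- \frac{138751}{25}} = \frac{i \sqrt{138751}}{5}$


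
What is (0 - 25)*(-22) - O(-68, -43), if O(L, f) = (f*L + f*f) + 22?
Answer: -4245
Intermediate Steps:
O(L, f) = 22 + f² + L*f (O(L, f) = (L*f + f²) + 22 = (f² + L*f) + 22 = 22 + f² + L*f)
(0 - 25)*(-22) - O(-68, -43) = (0 - 25)*(-22) - (22 + (-43)² - 68*(-43)) = -25*(-22) - (22 + 1849 + 2924) = 550 - 1*4795 = 550 - 4795 = -4245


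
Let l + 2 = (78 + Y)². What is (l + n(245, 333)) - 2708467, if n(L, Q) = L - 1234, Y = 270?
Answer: -2588354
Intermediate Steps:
n(L, Q) = -1234 + L
l = 121102 (l = -2 + (78 + 270)² = -2 + 348² = -2 + 121104 = 121102)
(l + n(245, 333)) - 2708467 = (121102 + (-1234 + 245)) - 2708467 = (121102 - 989) - 2708467 = 120113 - 2708467 = -2588354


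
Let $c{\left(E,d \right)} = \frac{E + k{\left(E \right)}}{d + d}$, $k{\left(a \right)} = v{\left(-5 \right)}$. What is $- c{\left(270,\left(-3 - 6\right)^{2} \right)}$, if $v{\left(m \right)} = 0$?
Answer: $- \frac{5}{3} \approx -1.6667$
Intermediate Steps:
$k{\left(a \right)} = 0$
$c{\left(E,d \right)} = \frac{E}{2 d}$ ($c{\left(E,d \right)} = \frac{E + 0}{d + d} = \frac{E}{2 d}$)
$- c{\left(270,\left(-3 - 6\right)^{2} \right)} = - \frac{270}{2 \left(-3 - 6\right)^{2}} = - \frac{270}{2 \left(-9\right)^{2}} = - \frac{270}{2 \cdot 81} = \left(-1\right) \frac{5}{3} = - \frac{5}{3}$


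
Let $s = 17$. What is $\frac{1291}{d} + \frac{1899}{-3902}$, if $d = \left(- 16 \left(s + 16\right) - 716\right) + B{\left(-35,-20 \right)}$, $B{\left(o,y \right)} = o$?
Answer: $- \frac{7466303}{4990658} \approx -1.4961$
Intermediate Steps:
$d = -1279$ ($d = \left(- 16 \left(17 + 16\right) - 716\right) - 35 = \left(\left(-16\right) 33 - 716\right) - 35 = \left(-528 - 716\right) - 35 = -1244 - 35 = -1279$)
$\frac{1291}{d} + \frac{1899}{-3902} = \frac{1291}{-1279} + \frac{1899}{-3902} = 1291 \left(- \frac{1}{1279}\right) + 1899 \left(- \frac{1}{3902}\right) = - \frac{1291}{1279} - \frac{1899}{3902} = - \frac{7466303}{4990658}$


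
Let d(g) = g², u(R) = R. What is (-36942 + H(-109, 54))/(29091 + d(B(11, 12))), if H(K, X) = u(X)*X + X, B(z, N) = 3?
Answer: -2831/2425 ≈ -1.1674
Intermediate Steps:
H(K, X) = X + X² (H(K, X) = X*X + X = X² + X = X + X²)
(-36942 + H(-109, 54))/(29091 + d(B(11, 12))) = (-36942 + 54*(1 + 54))/(29091 + 3²) = (-36942 + 54*55)/(29091 + 9) = (-36942 + 2970)/29100 = -33972*1/29100 = -2831/2425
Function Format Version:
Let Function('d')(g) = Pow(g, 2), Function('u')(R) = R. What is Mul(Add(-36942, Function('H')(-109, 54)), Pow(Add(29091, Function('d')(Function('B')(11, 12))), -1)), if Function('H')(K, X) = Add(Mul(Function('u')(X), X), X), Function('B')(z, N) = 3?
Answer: Rational(-2831, 2425) ≈ -1.1674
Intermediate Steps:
Function('H')(K, X) = Add(X, Pow(X, 2)) (Function('H')(K, X) = Add(Mul(X, X), X) = Add(Pow(X, 2), X) = Add(X, Pow(X, 2)))
Mul(Add(-36942, Function('H')(-109, 54)), Pow(Add(29091, Function('d')(Function('B')(11, 12))), -1)) = Mul(Add(-36942, Mul(54, Add(1, 54))), Pow(Add(29091, Pow(3, 2)), -1)) = Mul(Add(-36942, Mul(54, 55)), Pow(Add(29091, 9), -1)) = Mul(Add(-36942, 2970), Pow(29100, -1)) = Mul(-33972, Rational(1, 29100)) = Rational(-2831, 2425)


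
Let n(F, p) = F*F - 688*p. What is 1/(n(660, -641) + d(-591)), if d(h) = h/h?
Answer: 1/876609 ≈ 1.1408e-6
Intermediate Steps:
n(F, p) = F² - 688*p
d(h) = 1
1/(n(660, -641) + d(-591)) = 1/((660² - 688*(-641)) + 1) = 1/((435600 + 441008) + 1) = 1/(876608 + 1) = 1/876609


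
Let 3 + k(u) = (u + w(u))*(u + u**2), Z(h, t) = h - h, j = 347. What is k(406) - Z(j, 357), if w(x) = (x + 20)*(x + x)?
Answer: 57226278953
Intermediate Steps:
Z(h, t) = 0
w(x) = 2*x*(20 + x) (w(x) = (20 + x)*(2*x) = 2*x*(20 + x))
k(u) = -3 + (u + u**2)*(u + 2*u*(20 + u)) (k(u) = -3 + (u + 2*u*(20 + u))*(u + u**2) = -3 + (u + u**2)*(u + 2*u*(20 + u)))
k(406) - Z(j, 357) = (-3 + 2*406**4 + 41*406**2 + 43*406**3) - 1*0 = (-3 + 2*27170906896 + 41*164836 + 43*66923416) + 0 = (-3 + 54341813792 + 6758276 + 2877706888) + 0 = 57226278953 + 0 = 57226278953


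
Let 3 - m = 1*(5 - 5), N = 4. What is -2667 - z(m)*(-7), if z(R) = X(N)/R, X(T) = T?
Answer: -7973/3 ≈ -2657.7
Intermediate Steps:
m = 3 (m = 3 - (5 - 5) = 3 - 0 = 3 - 1*0 = 3 + 0 = 3)
z(R) = 4/R
-2667 - z(m)*(-7) = -2667 - (4/3)*(-7) = -2667 - (-28)/3 = -2667 - 1*(-28/3) = -2667 + 28/3 = -7973/3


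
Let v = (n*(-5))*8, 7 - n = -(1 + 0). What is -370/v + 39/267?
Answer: 3709/2848 ≈ 1.3023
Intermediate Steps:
n = 8 (n = 7 - (-1)*(1 + 0) = 7 - (-1) = 7 - 1*(-1) = 7 + 1 = 8)
v = -320 (v = (8*(-5))*8 = -40*8 = -320)
-370/v + 39/267 = -370/(-320) + 39/267 = -370*(-1/320) + 39*(1/267) = 37/32 + 13/89 = 3709/2848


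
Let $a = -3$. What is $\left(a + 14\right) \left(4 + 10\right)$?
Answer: $154$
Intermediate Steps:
$\left(a + 14\right) \left(4 + 10\right) = \left(-3 + 14\right) \left(4 + 10\right) = 11 \cdot 14 = 154$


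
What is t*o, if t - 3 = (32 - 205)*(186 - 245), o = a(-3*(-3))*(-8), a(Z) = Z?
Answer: -735120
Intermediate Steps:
o = -72 (o = -3*(-3)*(-8) = 9*(-8) = -72)
t = 10210 (t = 3 + (32 - 205)*(186 - 245) = 3 - 173*(-59) = 3 + 10207 = 10210)
t*o = 10210*(-72) = -735120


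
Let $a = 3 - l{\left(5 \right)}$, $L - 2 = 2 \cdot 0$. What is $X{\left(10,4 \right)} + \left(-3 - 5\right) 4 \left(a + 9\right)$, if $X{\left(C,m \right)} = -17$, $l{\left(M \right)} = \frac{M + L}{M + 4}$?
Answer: $- \frac{3385}{9} \approx -376.11$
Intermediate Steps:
$L = 2$ ($L = 2 + 2 \cdot 0 = 2 + 0 = 2$)
$l{\left(M \right)} = \frac{2 + M}{4 + M}$ ($l{\left(M \right)} = \frac{M + 2}{M + 4} = \frac{2 + M}{4 + M}$)
$a = \frac{20}{9}$ ($a = 3 - \frac{2 + 5}{4 + 5} = 3 - \frac{1}{9} \cdot 7 = 3 - \frac{7}{9} = \frac{20}{9} \approx 2.2222$)
$X{\left(10,4 \right)} + \left(-3 - 5\right) 4 \left(a + 9\right) = -17 + \left(-3 - 5\right) 4 \left(\frac{20}{9} + 9\right) = -17 + \left(-8\right) 4 \cdot \frac{101}{9} = -17 - \frac{3232}{9} = - \frac{3385}{9}$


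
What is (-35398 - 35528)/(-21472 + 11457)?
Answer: 70926/10015 ≈ 7.0820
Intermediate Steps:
(-35398 - 35528)/(-21472 + 11457) = -70926/(-10015) = -70926*(-1/10015) = 70926/10015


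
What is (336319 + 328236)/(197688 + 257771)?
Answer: 664555/455459 ≈ 1.4591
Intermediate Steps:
(336319 + 328236)/(197688 + 257771) = 664555/455459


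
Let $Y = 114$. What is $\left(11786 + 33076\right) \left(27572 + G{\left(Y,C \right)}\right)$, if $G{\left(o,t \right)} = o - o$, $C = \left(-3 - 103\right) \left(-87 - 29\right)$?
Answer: $1236935064$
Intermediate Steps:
$C = 12296$ ($C = \left(-106\right) \left(-116\right) = 12296$)
$G{\left(o,t \right)} = 0$
$\left(11786 + 33076\right) \left(27572 + G{\left(Y,C \right)}\right) = \left(11786 + 33076\right) \left(27572 + 0\right) = 44862 \cdot 27572 = 1236935064$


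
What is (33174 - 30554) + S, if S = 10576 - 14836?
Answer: -1640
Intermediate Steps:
S = -4260
(33174 - 30554) + S = (33174 - 30554) - 4260 = 2620 - 4260 = -1640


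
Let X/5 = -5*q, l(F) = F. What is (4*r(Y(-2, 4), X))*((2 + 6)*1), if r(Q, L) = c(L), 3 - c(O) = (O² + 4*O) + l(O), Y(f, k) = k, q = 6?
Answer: -695904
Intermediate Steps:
c(O) = 3 - O² - 5*O (c(O) = 3 - ((O² + 4*O) + O) = 3 - (O² + 5*O) = 3 + (-O² - 5*O) = 3 - O² - 5*O)
X = -150 (X = 5*(-5*6) = 5*(-30) = -150)
r(Q, L) = 3 - L² - 5*L
(4*r(Y(-2, 4), X))*((2 + 6)*1) = (4*(3 - 1*(-150)² - 5*(-150)))*((2 + 6)*1) = (4*(3 - 1*22500 + 750))*(8*1) = (4*(3 - 22500 + 750))*8 = (4*(-21747))*8 = -86988*8 = -695904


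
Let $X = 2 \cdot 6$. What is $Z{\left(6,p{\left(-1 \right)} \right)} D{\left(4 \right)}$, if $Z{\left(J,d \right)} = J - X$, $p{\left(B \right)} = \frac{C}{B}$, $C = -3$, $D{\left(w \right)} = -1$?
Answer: $6$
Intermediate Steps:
$X = 12$
$p{\left(B \right)} = - \frac{3}{B}$
$Z{\left(J,d \right)} = -12 + J$ ($Z{\left(J,d \right)} = J - 12 = -12 + J$)
$Z{\left(6,p{\left(-1 \right)} \right)} D{\left(4 \right)} = \left(-12 + 6\right) \left(-1\right) = \left(-6\right) \left(-1\right) = 6$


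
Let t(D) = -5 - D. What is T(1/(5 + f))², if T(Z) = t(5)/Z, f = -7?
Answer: 400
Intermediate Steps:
T(Z) = -10/Z (T(Z) = (-5 - 1*5)/Z = (-5 - 5)/Z = -10/Z)
T(1/(5 + f))² = (-10/(1/(5 - 7)))² = (-10/(1/(-2)))² = (-10/(-½))² = (-10*(-2))² = 20² = 400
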